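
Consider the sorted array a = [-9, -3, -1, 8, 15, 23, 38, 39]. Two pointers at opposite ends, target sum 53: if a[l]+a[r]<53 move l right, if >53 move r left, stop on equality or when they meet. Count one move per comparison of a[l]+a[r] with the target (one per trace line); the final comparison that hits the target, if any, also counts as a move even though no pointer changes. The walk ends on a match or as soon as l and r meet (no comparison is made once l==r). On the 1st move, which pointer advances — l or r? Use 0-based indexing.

l

l=0 r=7: -9+39=30 <53, l++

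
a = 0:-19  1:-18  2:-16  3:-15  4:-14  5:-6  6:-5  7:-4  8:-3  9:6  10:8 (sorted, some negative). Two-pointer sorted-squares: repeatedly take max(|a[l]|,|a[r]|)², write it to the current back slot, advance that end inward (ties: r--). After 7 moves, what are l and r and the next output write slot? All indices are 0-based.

[0,10] |-19|>|8| out[10]=361 → l++
[1,10] |-18|>|8| out[9]=324 → l++
[2,10] |-16|>|8| out[8]=256 → l++
[3,10] |-15|>|8| out[7]=225 → l++
[4,10] |-14|>|8| out[6]=196 → l++
[5,10] |-6|<=|8| out[5]=64 → r--
[5,9] |-6|<=|6| out[4]=36 → r--

l=5, r=8, next write slot=3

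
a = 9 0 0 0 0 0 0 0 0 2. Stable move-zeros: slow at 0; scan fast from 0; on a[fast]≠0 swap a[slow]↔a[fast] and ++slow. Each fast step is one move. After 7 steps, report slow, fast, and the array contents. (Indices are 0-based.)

slow=0 fast=0: a[fast]=9≠0 swap→a[0]=9, slow++,fast++
slow=1 fast=1: a[fast]=0, fast++
slow=1 fast=2: a[fast]=0, fast++
slow=1 fast=3: a[fast]=0, fast++
slow=1 fast=4: a[fast]=0, fast++
slow=1 fast=5: a[fast]=0, fast++
slow=1 fast=6: a[fast]=0, fast++

slow=1, fast=7, a=[9, 0, 0, 0, 0, 0, 0, 0, 0, 2]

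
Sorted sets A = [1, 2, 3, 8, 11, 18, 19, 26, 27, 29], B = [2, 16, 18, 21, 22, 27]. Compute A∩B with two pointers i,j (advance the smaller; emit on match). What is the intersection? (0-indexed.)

[i=0,j=0] 1<2 → i++
[i=1,j=0] 2==2 emit → i++,j++
[i=2,j=1] 3<16 → i++
[i=3,j=1] 8<16 → i++
[i=4,j=1] 11<16 → i++
[i=5,j=1] 18>16 → j++
[i=5,j=2] 18==18 emit → i++,j++
[i=6,j=3] 19<21 → i++
[i=7,j=3] 26>21 → j++
[i=7,j=4] 26>22 → j++
[i=7,j=5] 26<27 → i++
[i=8,j=5] 27==27 emit → i++,j++

intersection = [2, 18, 27]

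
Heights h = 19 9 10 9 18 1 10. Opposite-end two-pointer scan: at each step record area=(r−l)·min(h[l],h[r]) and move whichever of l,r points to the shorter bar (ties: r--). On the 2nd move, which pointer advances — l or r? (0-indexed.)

r

[0,6] min(19,10)*6=60 best=60 * → r--
[0,5] min(19,1)*5=5 best=60 → r--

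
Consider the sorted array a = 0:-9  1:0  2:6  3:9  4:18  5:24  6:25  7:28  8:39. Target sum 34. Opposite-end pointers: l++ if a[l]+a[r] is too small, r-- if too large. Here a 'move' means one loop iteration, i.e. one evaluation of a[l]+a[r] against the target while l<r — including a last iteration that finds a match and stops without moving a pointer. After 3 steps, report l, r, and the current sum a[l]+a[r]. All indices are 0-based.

l=2, r=7, sum=34

l=0 r=8: -9+39=30 <34, l++
l=1 r=8: 0+39=39 >34, r--
l=1 r=7: 0+28=28 <34, l++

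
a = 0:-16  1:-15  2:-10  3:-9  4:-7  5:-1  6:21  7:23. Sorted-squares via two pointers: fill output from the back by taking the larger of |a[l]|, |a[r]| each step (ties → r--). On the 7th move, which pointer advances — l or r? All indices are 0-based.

[0,7] |-16|<=|23| out[7]=529 → r--
[0,6] |-16|<=|21| out[6]=441 → r--
[0,5] |-16|>|-1| out[5]=256 → l++
[1,5] |-15|>|-1| out[4]=225 → l++
[2,5] |-10|>|-1| out[3]=100 → l++
[3,5] |-9|>|-1| out[2]=81 → l++
[4,5] |-7|>|-1| out[1]=49 → l++

l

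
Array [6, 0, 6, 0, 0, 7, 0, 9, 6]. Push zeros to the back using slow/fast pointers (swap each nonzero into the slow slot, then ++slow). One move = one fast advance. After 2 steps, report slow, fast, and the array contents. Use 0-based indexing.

(s=0,f=0) a[fast]=6≠0 swap→a[0]=6 → slow++,fast++
(s=1,f=1) a[fast]=0 → fast++

slow=1, fast=2, a=[6, 0, 6, 0, 0, 7, 0, 9, 6]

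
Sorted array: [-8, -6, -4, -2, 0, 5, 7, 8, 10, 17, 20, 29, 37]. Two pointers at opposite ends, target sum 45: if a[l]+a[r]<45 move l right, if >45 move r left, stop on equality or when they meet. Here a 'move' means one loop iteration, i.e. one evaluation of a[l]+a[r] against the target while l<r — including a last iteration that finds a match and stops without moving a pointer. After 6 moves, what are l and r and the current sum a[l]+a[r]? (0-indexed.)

l=0 r=12: -8+37=29 <45, l++
l=1 r=12: -6+37=31 <45, l++
l=2 r=12: -4+37=33 <45, l++
l=3 r=12: -2+37=35 <45, l++
l=4 r=12: 0+37=37 <45, l++
l=5 r=12: 5+37=42 <45, l++

l=6, r=12, sum=44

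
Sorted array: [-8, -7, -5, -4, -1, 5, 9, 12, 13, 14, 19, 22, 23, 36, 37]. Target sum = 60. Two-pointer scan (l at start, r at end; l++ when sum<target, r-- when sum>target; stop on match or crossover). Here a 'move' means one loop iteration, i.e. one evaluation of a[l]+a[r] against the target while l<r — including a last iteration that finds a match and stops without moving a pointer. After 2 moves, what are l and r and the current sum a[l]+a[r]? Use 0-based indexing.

l=0 r=14: -8+37=29 <60, l++
l=1 r=14: -7+37=30 <60, l++

l=2, r=14, sum=32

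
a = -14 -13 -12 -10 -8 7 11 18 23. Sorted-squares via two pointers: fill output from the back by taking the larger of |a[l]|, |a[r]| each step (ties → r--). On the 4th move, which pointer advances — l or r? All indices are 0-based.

l=0 r=8: |-14|<=|23| out[8]=529, r--
l=0 r=7: |-14|<=|18| out[7]=324, r--
l=0 r=6: |-14|>|11| out[6]=196, l++
l=1 r=6: |-13|>|11| out[5]=169, l++

l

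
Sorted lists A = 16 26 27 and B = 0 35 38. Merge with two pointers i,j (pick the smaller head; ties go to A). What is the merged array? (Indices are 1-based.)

[0, 16, 26, 27, 35, 38]

i=1 j=1: A[i]=16>B[j]=0 take 0, j++
i=1 j=2: A[i]=16<=B[j]=35 take 16, i++
i=2 j=2: A[i]=26<=B[j]=35 take 26, i++
i=3 j=2: A[i]=27<=B[j]=35 take 27, i++
i=4 j=2: A done, take B[j]=35, j++
i=4 j=3: A done, take B[j]=38, j++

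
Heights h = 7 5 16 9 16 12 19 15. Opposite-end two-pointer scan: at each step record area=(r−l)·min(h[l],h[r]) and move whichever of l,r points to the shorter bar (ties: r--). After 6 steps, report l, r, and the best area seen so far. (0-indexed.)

l=5, r=6, best area=75

[0,7] min(7,15)*7=49 best=49 * → l++
[1,7] min(5,15)*6=30 best=49 → l++
[2,7] min(16,15)*5=75 best=75 * → r--
[2,6] min(16,19)*4=64 best=75 → l++
[3,6] min(9,19)*3=27 best=75 → l++
[4,6] min(16,19)*2=32 best=75 → l++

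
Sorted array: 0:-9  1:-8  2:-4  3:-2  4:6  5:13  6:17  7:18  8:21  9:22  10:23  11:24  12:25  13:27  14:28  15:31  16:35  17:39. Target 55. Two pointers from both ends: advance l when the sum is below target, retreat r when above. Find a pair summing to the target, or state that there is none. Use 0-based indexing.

(24, 31)

l=0 r=17: -9+39=30 <55, l++
l=1 r=17: -8+39=31 <55, l++
l=2 r=17: -4+39=35 <55, l++
l=3 r=17: -2+39=37 <55, l++
l=4 r=17: 6+39=45 <55, l++
l=5 r=17: 13+39=52 <55, l++
l=6 r=17: 17+39=56 >55, r--
l=6 r=16: 17+35=52 <55, l++
l=7 r=16: 18+35=53 <55, l++
l=8 r=16: 21+35=56 >55, r--
l=8 r=15: 21+31=52 <55, l++
l=9 r=15: 22+31=53 <55, l++
l=10 r=15: 23+31=54 <55, l++
l=11 r=15: 24+31=55, found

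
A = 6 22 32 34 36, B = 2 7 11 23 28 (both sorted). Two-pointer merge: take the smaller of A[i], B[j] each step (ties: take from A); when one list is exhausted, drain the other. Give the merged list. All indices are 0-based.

i=0 j=0: A[i]=6>B[j]=2 take 2, j++
i=0 j=1: A[i]=6<=B[j]=7 take 6, i++
i=1 j=1: A[i]=22>B[j]=7 take 7, j++
i=1 j=2: A[i]=22>B[j]=11 take 11, j++
i=1 j=3: A[i]=22<=B[j]=23 take 22, i++
i=2 j=3: A[i]=32>B[j]=23 take 23, j++
i=2 j=4: A[i]=32>B[j]=28 take 28, j++
i=2 j=5: B done, take A[i]=32, i++
i=3 j=5: B done, take A[i]=34, i++
i=4 j=5: B done, take A[i]=36, i++

[2, 6, 7, 11, 22, 23, 28, 32, 34, 36]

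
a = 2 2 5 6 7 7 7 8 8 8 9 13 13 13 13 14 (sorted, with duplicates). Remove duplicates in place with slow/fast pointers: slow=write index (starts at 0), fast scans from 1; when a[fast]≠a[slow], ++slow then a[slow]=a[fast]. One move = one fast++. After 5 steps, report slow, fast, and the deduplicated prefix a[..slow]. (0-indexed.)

(s=0,f=1) a[fast]=2=a[slow] dup → fast++
(s=0,f=2) a[fast]=5≠a[slow]=2 write a[1]=5 → slow++,fast++
(s=1,f=3) a[fast]=6≠a[slow]=5 write a[2]=6 → slow++,fast++
(s=2,f=4) a[fast]=7≠a[slow]=6 write a[3]=7 → slow++,fast++
(s=3,f=5) a[fast]=7=a[slow] dup → fast++

slow=3, fast=6, prefix=[2, 5, 6, 7]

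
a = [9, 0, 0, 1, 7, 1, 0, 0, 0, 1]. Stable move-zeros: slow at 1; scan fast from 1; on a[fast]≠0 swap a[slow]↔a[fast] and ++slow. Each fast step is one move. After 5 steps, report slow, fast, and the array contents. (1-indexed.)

slow=4, fast=6, a=[9, 1, 7, 0, 0, 1, 0, 0, 0, 1]

slow=1 fast=1: a[fast]=9≠0 swap→a[1]=9, slow++,fast++
slow=2 fast=2: a[fast]=0, fast++
slow=2 fast=3: a[fast]=0, fast++
slow=2 fast=4: a[fast]=1≠0 swap→a[2]=1, slow++,fast++
slow=3 fast=5: a[fast]=7≠0 swap→a[3]=7, slow++,fast++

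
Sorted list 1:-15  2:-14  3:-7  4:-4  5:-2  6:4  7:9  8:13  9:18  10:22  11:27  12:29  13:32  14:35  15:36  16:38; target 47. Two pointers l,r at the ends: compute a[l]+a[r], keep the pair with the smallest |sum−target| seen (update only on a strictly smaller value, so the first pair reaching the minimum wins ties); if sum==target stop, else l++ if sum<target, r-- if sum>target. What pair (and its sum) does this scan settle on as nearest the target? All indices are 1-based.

pair (9, 38) with sum 47 (|Δ|=0)

l=1 r=16: -15+38=23 d=24 *, l++
l=2 r=16: -14+38=24 d=23 *, l++
l=3 r=16: -7+38=31 d=16 *, l++
l=4 r=16: -4+38=34 d=13 *, l++
l=5 r=16: -2+38=36 d=11 *, l++
l=6 r=16: 4+38=42 d=5 *, l++
l=7 r=16: 9+38=47 d=0 *, stop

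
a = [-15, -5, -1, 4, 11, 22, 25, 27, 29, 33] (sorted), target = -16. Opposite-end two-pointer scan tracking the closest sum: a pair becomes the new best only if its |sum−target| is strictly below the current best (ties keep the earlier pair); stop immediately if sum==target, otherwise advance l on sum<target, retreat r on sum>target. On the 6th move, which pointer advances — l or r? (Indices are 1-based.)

[1,10] -15+33=18 d=34 * → r--
[1,9] -15+29=14 d=30 * → r--
[1,8] -15+27=12 d=28 * → r--
[1,7] -15+25=10 d=26 * → r--
[1,6] -15+22=7 d=23 * → r--
[1,5] -15+11=-4 d=12 * → r--

r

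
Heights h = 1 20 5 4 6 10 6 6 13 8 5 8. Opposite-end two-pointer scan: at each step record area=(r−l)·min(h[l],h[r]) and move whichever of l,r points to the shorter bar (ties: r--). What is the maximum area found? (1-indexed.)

max area = 91

l=1 r=12: min(1,8)*11=11 best=11 *, l++
l=2 r=12: min(20,8)*10=80 best=80 *, r--
l=2 r=11: min(20,5)*9=45 best=80, r--
l=2 r=10: min(20,8)*8=64 best=80, r--
l=2 r=9: min(20,13)*7=91 best=91 *, r--
l=2 r=8: min(20,6)*6=36 best=91, r--
l=2 r=7: min(20,6)*5=30 best=91, r--
l=2 r=6: min(20,10)*4=40 best=91, r--
l=2 r=5: min(20,6)*3=18 best=91, r--
l=2 r=4: min(20,4)*2=8 best=91, r--
l=2 r=3: min(20,5)*1=5 best=91, r--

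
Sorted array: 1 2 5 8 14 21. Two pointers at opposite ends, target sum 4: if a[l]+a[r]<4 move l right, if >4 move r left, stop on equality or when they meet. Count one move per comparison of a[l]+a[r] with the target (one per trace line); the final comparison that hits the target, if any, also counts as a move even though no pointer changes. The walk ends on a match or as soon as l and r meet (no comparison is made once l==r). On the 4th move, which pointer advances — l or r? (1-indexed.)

r

l=1 r=6: 1+21=22 >4, r--
l=1 r=5: 1+14=15 >4, r--
l=1 r=4: 1+8=9 >4, r--
l=1 r=3: 1+5=6 >4, r--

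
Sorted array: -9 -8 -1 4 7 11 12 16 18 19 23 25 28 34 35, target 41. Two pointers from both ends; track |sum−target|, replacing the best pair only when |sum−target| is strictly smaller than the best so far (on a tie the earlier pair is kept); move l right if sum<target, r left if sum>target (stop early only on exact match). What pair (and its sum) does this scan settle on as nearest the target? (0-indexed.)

pair (7, 34) with sum 41 (|Δ|=0)

l=0 r=14: -9+35=26 d=15 *, l++
l=1 r=14: -8+35=27 d=14 *, l++
l=2 r=14: -1+35=34 d=7 *, l++
l=3 r=14: 4+35=39 d=2 *, l++
l=4 r=14: 7+35=42 d=1 *, r--
l=4 r=13: 7+34=41 d=0 *, stop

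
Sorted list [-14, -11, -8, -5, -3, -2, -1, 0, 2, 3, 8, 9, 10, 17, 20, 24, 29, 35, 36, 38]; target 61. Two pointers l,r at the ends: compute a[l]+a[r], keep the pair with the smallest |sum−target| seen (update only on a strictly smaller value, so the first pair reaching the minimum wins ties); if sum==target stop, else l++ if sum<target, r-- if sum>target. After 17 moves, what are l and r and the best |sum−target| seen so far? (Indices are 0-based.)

l=0 r=19: -14+38=24 d=37 *, l++
l=1 r=19: -11+38=27 d=34 *, l++
l=2 r=19: -8+38=30 d=31 *, l++
l=3 r=19: -5+38=33 d=28 *, l++
l=4 r=19: -3+38=35 d=26 *, l++
l=5 r=19: -2+38=36 d=25 *, l++
l=6 r=19: -1+38=37 d=24 *, l++
l=7 r=19: 0+38=38 d=23 *, l++
l=8 r=19: 2+38=40 d=21 *, l++
l=9 r=19: 3+38=41 d=20 *, l++
l=10 r=19: 8+38=46 d=15 *, l++
l=11 r=19: 9+38=47 d=14 *, l++
l=12 r=19: 10+38=48 d=13 *, l++
l=13 r=19: 17+38=55 d=6 *, l++
l=14 r=19: 20+38=58 d=3 *, l++
l=15 r=19: 24+38=62 d=1 *, r--
l=15 r=18: 24+36=60 d=1, l++

l=16, r=18, best |Δ|=1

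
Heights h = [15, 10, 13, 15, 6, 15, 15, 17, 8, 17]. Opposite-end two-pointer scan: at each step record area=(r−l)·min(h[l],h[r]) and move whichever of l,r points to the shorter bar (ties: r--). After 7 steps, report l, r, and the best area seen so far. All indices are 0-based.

l=0 r=9: min(15,17)*9=135 best=135 *, l++
l=1 r=9: min(10,17)*8=80 best=135, l++
l=2 r=9: min(13,17)*7=91 best=135, l++
l=3 r=9: min(15,17)*6=90 best=135, l++
l=4 r=9: min(6,17)*5=30 best=135, l++
l=5 r=9: min(15,17)*4=60 best=135, l++
l=6 r=9: min(15,17)*3=45 best=135, l++

l=7, r=9, best area=135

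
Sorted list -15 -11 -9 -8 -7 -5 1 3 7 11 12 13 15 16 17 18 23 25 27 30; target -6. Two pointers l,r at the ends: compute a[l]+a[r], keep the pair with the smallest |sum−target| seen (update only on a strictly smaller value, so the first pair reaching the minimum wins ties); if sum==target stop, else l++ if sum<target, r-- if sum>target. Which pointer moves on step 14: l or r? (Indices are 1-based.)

l

l=1 r=20: -15+30=15 d=21 *, r--
l=1 r=19: -15+27=12 d=18 *, r--
l=1 r=18: -15+25=10 d=16 *, r--
l=1 r=17: -15+23=8 d=14 *, r--
l=1 r=16: -15+18=3 d=9 *, r--
l=1 r=15: -15+17=2 d=8 *, r--
l=1 r=14: -15+16=1 d=7 *, r--
l=1 r=13: -15+15=0 d=6 *, r--
l=1 r=12: -15+13=-2 d=4 *, r--
l=1 r=11: -15+12=-3 d=3 *, r--
l=1 r=10: -15+11=-4 d=2 *, r--
l=1 r=9: -15+7=-8 d=2, l++
l=2 r=9: -11+7=-4 d=2, r--
l=2 r=8: -11+3=-8 d=2, l++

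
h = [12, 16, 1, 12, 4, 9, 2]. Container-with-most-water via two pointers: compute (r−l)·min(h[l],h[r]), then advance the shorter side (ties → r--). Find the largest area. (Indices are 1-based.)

max area = 45

l=1 r=7: min(12,2)*6=12 best=12 *, r--
l=1 r=6: min(12,9)*5=45 best=45 *, r--
l=1 r=5: min(12,4)*4=16 best=45, r--
l=1 r=4: min(12,12)*3=36 best=45, r--
l=1 r=3: min(12,1)*2=2 best=45, r--
l=1 r=2: min(12,16)*1=12 best=45, l++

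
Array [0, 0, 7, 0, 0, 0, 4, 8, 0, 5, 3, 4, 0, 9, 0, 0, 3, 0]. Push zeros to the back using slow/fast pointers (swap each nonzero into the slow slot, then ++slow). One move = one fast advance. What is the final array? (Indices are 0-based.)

slow=0 fast=0: a[fast]=0, fast++
slow=0 fast=1: a[fast]=0, fast++
slow=0 fast=2: a[fast]=7≠0 swap→a[0]=7, slow++,fast++
slow=1 fast=3: a[fast]=0, fast++
slow=1 fast=4: a[fast]=0, fast++
slow=1 fast=5: a[fast]=0, fast++
slow=1 fast=6: a[fast]=4≠0 swap→a[1]=4, slow++,fast++
slow=2 fast=7: a[fast]=8≠0 swap→a[2]=8, slow++,fast++
slow=3 fast=8: a[fast]=0, fast++
slow=3 fast=9: a[fast]=5≠0 swap→a[3]=5, slow++,fast++
slow=4 fast=10: a[fast]=3≠0 swap→a[4]=3, slow++,fast++
slow=5 fast=11: a[fast]=4≠0 swap→a[5]=4, slow++,fast++
slow=6 fast=12: a[fast]=0, fast++
slow=6 fast=13: a[fast]=9≠0 swap→a[6]=9, slow++,fast++
slow=7 fast=14: a[fast]=0, fast++
slow=7 fast=15: a[fast]=0, fast++
slow=7 fast=16: a[fast]=3≠0 swap→a[7]=3, slow++,fast++
slow=8 fast=17: a[fast]=0, fast++

[7, 4, 8, 5, 3, 4, 9, 3, 0, 0, 0, 0, 0, 0, 0, 0, 0, 0]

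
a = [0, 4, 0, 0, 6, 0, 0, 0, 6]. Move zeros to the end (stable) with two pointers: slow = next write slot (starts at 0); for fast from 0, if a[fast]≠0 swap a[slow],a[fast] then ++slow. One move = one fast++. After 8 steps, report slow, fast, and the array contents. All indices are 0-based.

slow=0 fast=0: a[fast]=0, fast++
slow=0 fast=1: a[fast]=4≠0 swap→a[0]=4, slow++,fast++
slow=1 fast=2: a[fast]=0, fast++
slow=1 fast=3: a[fast]=0, fast++
slow=1 fast=4: a[fast]=6≠0 swap→a[1]=6, slow++,fast++
slow=2 fast=5: a[fast]=0, fast++
slow=2 fast=6: a[fast]=0, fast++
slow=2 fast=7: a[fast]=0, fast++

slow=2, fast=8, a=[4, 6, 0, 0, 0, 0, 0, 0, 6]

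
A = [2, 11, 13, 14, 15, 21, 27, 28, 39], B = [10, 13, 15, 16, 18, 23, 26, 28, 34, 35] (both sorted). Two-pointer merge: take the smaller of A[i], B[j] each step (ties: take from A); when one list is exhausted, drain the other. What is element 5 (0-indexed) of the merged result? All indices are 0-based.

merged[5] = 14

[i=0,j=0] A[i]=2<=B[j]=10 take 2 → i++
[i=1,j=0] A[i]=11>B[j]=10 take 10 → j++
[i=1,j=1] A[i]=11<=B[j]=13 take 11 → i++
[i=2,j=1] A[i]=13<=B[j]=13 take 13 → i++
[i=3,j=1] A[i]=14>B[j]=13 take 13 → j++
[i=3,j=2] A[i]=14<=B[j]=15 take 14 → i++
[i=4,j=2] A[i]=15<=B[j]=15 take 15 → i++
[i=5,j=2] A[i]=21>B[j]=15 take 15 → j++
[i=5,j=3] A[i]=21>B[j]=16 take 16 → j++
[i=5,j=4] A[i]=21>B[j]=18 take 18 → j++
[i=5,j=5] A[i]=21<=B[j]=23 take 21 → i++
[i=6,j=5] A[i]=27>B[j]=23 take 23 → j++
[i=6,j=6] A[i]=27>B[j]=26 take 26 → j++
[i=6,j=7] A[i]=27<=B[j]=28 take 27 → i++
[i=7,j=7] A[i]=28<=B[j]=28 take 28 → i++
[i=8,j=7] A[i]=39>B[j]=28 take 28 → j++
[i=8,j=8] A[i]=39>B[j]=34 take 34 → j++
[i=8,j=9] A[i]=39>B[j]=35 take 35 → j++
[i=8,j=10] B done, take A[i]=39 → i++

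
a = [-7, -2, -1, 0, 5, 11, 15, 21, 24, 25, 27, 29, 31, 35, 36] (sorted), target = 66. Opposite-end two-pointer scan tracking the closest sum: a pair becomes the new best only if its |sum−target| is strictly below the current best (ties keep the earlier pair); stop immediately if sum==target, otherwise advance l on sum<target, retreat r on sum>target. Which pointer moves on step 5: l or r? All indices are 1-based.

l

[1,15] -7+36=29 d=37 * → l++
[2,15] -2+36=34 d=32 * → l++
[3,15] -1+36=35 d=31 * → l++
[4,15] 0+36=36 d=30 * → l++
[5,15] 5+36=41 d=25 * → l++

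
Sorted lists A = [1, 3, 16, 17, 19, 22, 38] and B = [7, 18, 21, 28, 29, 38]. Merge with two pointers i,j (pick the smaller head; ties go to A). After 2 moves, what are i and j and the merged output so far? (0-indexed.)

i=2, j=0, merged so far=[1, 3]

i=0 j=0: A[i]=1<=B[j]=7 take 1, i++
i=1 j=0: A[i]=3<=B[j]=7 take 3, i++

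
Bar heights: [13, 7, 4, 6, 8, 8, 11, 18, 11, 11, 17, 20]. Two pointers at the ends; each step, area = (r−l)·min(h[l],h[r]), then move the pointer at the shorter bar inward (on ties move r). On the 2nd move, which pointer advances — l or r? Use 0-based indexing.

[0,11] min(13,20)*11=143 best=143 * → l++
[1,11] min(7,20)*10=70 best=143 → l++

l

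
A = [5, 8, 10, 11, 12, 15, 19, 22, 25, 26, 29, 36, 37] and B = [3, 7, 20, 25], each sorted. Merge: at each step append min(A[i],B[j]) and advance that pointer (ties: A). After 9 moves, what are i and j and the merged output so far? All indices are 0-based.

[i=0,j=0] A[i]=5>B[j]=3 take 3 → j++
[i=0,j=1] A[i]=5<=B[j]=7 take 5 → i++
[i=1,j=1] A[i]=8>B[j]=7 take 7 → j++
[i=1,j=2] A[i]=8<=B[j]=20 take 8 → i++
[i=2,j=2] A[i]=10<=B[j]=20 take 10 → i++
[i=3,j=2] A[i]=11<=B[j]=20 take 11 → i++
[i=4,j=2] A[i]=12<=B[j]=20 take 12 → i++
[i=5,j=2] A[i]=15<=B[j]=20 take 15 → i++
[i=6,j=2] A[i]=19<=B[j]=20 take 19 → i++

i=7, j=2, merged so far=[3, 5, 7, 8, 10, 11, 12, 15, 19]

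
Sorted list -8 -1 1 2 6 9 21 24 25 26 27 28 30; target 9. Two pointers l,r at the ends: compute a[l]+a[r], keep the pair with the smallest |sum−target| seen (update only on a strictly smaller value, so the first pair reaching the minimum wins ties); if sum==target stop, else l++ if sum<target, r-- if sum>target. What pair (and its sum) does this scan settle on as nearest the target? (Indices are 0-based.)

pair (-1, 9) with sum 8 (|Δ|=1)

l=0 r=12: -8+30=22 d=13 *, r--
l=0 r=11: -8+28=20 d=11 *, r--
l=0 r=10: -8+27=19 d=10 *, r--
l=0 r=9: -8+26=18 d=9 *, r--
l=0 r=8: -8+25=17 d=8 *, r--
l=0 r=7: -8+24=16 d=7 *, r--
l=0 r=6: -8+21=13 d=4 *, r--
l=0 r=5: -8+9=1 d=8, l++
l=1 r=5: -1+9=8 d=1 *, l++
l=2 r=5: 1+9=10 d=1, r--
l=2 r=4: 1+6=7 d=2, l++
l=3 r=4: 2+6=8 d=1, l++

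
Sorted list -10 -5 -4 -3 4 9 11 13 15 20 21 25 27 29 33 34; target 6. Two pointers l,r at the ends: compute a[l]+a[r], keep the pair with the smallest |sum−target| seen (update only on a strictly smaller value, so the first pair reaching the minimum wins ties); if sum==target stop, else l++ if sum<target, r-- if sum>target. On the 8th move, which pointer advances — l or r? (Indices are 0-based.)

l=0 r=15: -10+34=24 d=18 *, r--
l=0 r=14: -10+33=23 d=17 *, r--
l=0 r=13: -10+29=19 d=13 *, r--
l=0 r=12: -10+27=17 d=11 *, r--
l=0 r=11: -10+25=15 d=9 *, r--
l=0 r=10: -10+21=11 d=5 *, r--
l=0 r=9: -10+20=10 d=4 *, r--
l=0 r=8: -10+15=5 d=1 *, l++

l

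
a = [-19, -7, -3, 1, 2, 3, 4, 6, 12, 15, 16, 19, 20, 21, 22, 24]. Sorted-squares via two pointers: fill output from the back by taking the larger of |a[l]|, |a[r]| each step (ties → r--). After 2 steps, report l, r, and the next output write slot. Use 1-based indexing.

[1,16] |-19|<=|24| out[16]=576 → r--
[1,15] |-19|<=|22| out[15]=484 → r--

l=1, r=14, next write slot=14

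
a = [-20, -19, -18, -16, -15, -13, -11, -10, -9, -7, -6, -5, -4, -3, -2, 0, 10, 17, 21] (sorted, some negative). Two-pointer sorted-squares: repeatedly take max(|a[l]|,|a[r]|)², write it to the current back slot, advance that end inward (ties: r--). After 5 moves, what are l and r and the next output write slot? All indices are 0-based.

l=3, r=16, next write slot=13

l=0 r=18: |-20|<=|21| out[18]=441, r--
l=0 r=17: |-20|>|17| out[17]=400, l++
l=1 r=17: |-19|>|17| out[16]=361, l++
l=2 r=17: |-18|>|17| out[15]=324, l++
l=3 r=17: |-16|<=|17| out[14]=289, r--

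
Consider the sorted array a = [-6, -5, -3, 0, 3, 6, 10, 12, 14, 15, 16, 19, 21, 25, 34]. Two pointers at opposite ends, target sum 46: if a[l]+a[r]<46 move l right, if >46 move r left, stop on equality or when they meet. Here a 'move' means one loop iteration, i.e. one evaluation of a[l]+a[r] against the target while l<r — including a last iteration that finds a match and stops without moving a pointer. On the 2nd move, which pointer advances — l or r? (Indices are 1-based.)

[1,15] -6+34=28 <46 → l++
[2,15] -5+34=29 <46 → l++

l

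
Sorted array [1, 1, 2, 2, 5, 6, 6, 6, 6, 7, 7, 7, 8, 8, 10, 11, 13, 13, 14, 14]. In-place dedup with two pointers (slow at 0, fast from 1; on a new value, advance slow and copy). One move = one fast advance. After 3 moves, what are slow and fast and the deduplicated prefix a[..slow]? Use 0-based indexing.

slow=0 fast=1: a[fast]=1=a[slow] dup, fast++
slow=0 fast=2: a[fast]=2≠a[slow]=1 write a[1]=2, slow++,fast++
slow=1 fast=3: a[fast]=2=a[slow] dup, fast++

slow=1, fast=4, prefix=[1, 2]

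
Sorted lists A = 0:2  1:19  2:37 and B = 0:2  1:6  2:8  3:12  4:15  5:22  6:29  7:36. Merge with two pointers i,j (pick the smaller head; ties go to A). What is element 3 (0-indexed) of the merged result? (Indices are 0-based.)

merged[3] = 8

[i=0,j=0] A[i]=2<=B[j]=2 take 2 → i++
[i=1,j=0] A[i]=19>B[j]=2 take 2 → j++
[i=1,j=1] A[i]=19>B[j]=6 take 6 → j++
[i=1,j=2] A[i]=19>B[j]=8 take 8 → j++
[i=1,j=3] A[i]=19>B[j]=12 take 12 → j++
[i=1,j=4] A[i]=19>B[j]=15 take 15 → j++
[i=1,j=5] A[i]=19<=B[j]=22 take 19 → i++
[i=2,j=5] A[i]=37>B[j]=22 take 22 → j++
[i=2,j=6] A[i]=37>B[j]=29 take 29 → j++
[i=2,j=7] A[i]=37>B[j]=36 take 36 → j++
[i=2,j=8] B done, take A[i]=37 → i++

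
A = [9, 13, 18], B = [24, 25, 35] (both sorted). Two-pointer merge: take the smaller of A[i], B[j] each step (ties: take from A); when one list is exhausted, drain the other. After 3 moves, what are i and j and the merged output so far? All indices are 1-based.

i=4, j=1, merged so far=[9, 13, 18]

[i=1,j=1] A[i]=9<=B[j]=24 take 9 → i++
[i=2,j=1] A[i]=13<=B[j]=24 take 13 → i++
[i=3,j=1] A[i]=18<=B[j]=24 take 18 → i++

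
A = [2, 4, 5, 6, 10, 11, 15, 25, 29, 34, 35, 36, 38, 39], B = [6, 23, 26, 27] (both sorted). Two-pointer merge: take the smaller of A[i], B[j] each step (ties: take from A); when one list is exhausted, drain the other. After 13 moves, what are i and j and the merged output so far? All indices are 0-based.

i=9, j=4, merged so far=[2, 4, 5, 6, 6, 10, 11, 15, 23, 25, 26, 27, 29]

[i=0,j=0] A[i]=2<=B[j]=6 take 2 → i++
[i=1,j=0] A[i]=4<=B[j]=6 take 4 → i++
[i=2,j=0] A[i]=5<=B[j]=6 take 5 → i++
[i=3,j=0] A[i]=6<=B[j]=6 take 6 → i++
[i=4,j=0] A[i]=10>B[j]=6 take 6 → j++
[i=4,j=1] A[i]=10<=B[j]=23 take 10 → i++
[i=5,j=1] A[i]=11<=B[j]=23 take 11 → i++
[i=6,j=1] A[i]=15<=B[j]=23 take 15 → i++
[i=7,j=1] A[i]=25>B[j]=23 take 23 → j++
[i=7,j=2] A[i]=25<=B[j]=26 take 25 → i++
[i=8,j=2] A[i]=29>B[j]=26 take 26 → j++
[i=8,j=3] A[i]=29>B[j]=27 take 27 → j++
[i=8,j=4] B done, take A[i]=29 → i++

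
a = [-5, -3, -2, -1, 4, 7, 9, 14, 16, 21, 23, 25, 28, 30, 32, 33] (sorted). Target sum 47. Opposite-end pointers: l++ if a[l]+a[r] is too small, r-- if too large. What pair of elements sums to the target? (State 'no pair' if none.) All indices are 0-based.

(14, 33)

l=0 r=15: -5+33=28 <47, l++
l=1 r=15: -3+33=30 <47, l++
l=2 r=15: -2+33=31 <47, l++
l=3 r=15: -1+33=32 <47, l++
l=4 r=15: 4+33=37 <47, l++
l=5 r=15: 7+33=40 <47, l++
l=6 r=15: 9+33=42 <47, l++
l=7 r=15: 14+33=47, found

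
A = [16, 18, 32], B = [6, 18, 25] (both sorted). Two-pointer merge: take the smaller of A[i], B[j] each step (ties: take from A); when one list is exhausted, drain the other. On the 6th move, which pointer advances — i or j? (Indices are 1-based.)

i

i=1 j=1: A[i]=16>B[j]=6 take 6, j++
i=1 j=2: A[i]=16<=B[j]=18 take 16, i++
i=2 j=2: A[i]=18<=B[j]=18 take 18, i++
i=3 j=2: A[i]=32>B[j]=18 take 18, j++
i=3 j=3: A[i]=32>B[j]=25 take 25, j++
i=3 j=4: B done, take A[i]=32, i++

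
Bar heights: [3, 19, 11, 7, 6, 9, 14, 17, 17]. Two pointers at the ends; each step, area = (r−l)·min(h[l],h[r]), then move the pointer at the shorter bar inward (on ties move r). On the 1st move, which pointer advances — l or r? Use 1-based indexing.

[1,9] min(3,17)*8=24 best=24 * → l++

l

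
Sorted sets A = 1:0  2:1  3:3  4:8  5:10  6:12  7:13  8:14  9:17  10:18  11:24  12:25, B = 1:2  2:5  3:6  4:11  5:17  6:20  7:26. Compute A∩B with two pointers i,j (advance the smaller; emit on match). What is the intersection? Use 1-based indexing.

intersection = [17]

[i=1,j=1] 0<2 → i++
[i=2,j=1] 1<2 → i++
[i=3,j=1] 3>2 → j++
[i=3,j=2] 3<5 → i++
[i=4,j=2] 8>5 → j++
[i=4,j=3] 8>6 → j++
[i=4,j=4] 8<11 → i++
[i=5,j=4] 10<11 → i++
[i=6,j=4] 12>11 → j++
[i=6,j=5] 12<17 → i++
[i=7,j=5] 13<17 → i++
[i=8,j=5] 14<17 → i++
[i=9,j=5] 17==17 emit → i++,j++
[i=10,j=6] 18<20 → i++
[i=11,j=6] 24>20 → j++
[i=11,j=7] 24<26 → i++
[i=12,j=7] 25<26 → i++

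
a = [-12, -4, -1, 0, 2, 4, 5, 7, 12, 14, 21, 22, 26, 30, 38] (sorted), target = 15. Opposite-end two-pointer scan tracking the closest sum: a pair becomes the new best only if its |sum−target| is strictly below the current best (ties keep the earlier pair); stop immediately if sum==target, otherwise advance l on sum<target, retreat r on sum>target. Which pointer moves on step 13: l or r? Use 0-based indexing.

l

l=0 r=14: -12+38=26 d=11 *, r--
l=0 r=13: -12+30=18 d=3 *, r--
l=0 r=12: -12+26=14 d=1 *, l++
l=1 r=12: -4+26=22 d=7, r--
l=1 r=11: -4+22=18 d=3, r--
l=1 r=10: -4+21=17 d=2, r--
l=1 r=9: -4+14=10 d=5, l++
l=2 r=9: -1+14=13 d=2, l++
l=3 r=9: 0+14=14 d=1, l++
l=4 r=9: 2+14=16 d=1, r--
l=4 r=8: 2+12=14 d=1, l++
l=5 r=8: 4+12=16 d=1, r--
l=5 r=7: 4+7=11 d=4, l++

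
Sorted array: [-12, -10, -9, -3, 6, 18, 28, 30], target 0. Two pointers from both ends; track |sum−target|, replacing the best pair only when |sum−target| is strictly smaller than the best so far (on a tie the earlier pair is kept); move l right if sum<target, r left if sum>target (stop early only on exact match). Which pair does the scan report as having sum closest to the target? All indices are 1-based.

l=1 r=8: -12+30=18 d=18 *, r--
l=1 r=7: -12+28=16 d=16 *, r--
l=1 r=6: -12+18=6 d=6 *, r--
l=1 r=5: -12+6=-6 d=6, l++
l=2 r=5: -10+6=-4 d=4 *, l++
l=3 r=5: -9+6=-3 d=3 *, l++
l=4 r=5: -3+6=3 d=3, r--

pair (-9, 6) with sum -3 (|Δ|=3)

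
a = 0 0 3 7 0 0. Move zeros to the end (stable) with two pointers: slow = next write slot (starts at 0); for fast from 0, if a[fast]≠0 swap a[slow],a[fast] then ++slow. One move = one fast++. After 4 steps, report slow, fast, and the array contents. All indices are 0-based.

slow=0 fast=0: a[fast]=0, fast++
slow=0 fast=1: a[fast]=0, fast++
slow=0 fast=2: a[fast]=3≠0 swap→a[0]=3, slow++,fast++
slow=1 fast=3: a[fast]=7≠0 swap→a[1]=7, slow++,fast++

slow=2, fast=4, a=[3, 7, 0, 0, 0, 0]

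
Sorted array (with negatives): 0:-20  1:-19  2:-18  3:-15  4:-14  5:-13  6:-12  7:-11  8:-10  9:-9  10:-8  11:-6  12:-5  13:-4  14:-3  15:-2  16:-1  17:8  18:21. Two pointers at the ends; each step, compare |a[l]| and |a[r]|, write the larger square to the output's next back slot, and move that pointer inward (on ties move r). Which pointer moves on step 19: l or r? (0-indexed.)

l=0 r=18: |-20|<=|21| out[18]=441, r--
l=0 r=17: |-20|>|8| out[17]=400, l++
l=1 r=17: |-19|>|8| out[16]=361, l++
l=2 r=17: |-18|>|8| out[15]=324, l++
l=3 r=17: |-15|>|8| out[14]=225, l++
l=4 r=17: |-14|>|8| out[13]=196, l++
l=5 r=17: |-13|>|8| out[12]=169, l++
l=6 r=17: |-12|>|8| out[11]=144, l++
l=7 r=17: |-11|>|8| out[10]=121, l++
l=8 r=17: |-10|>|8| out[9]=100, l++
l=9 r=17: |-9|>|8| out[8]=81, l++
l=10 r=17: |-8|<=|8| out[7]=64, r--
l=10 r=16: |-8|>|-1| out[6]=64, l++
l=11 r=16: |-6|>|-1| out[5]=36, l++
l=12 r=16: |-5|>|-1| out[4]=25, l++
l=13 r=16: |-4|>|-1| out[3]=16, l++
l=14 r=16: |-3|>|-1| out[2]=9, l++
l=15 r=16: |-2|>|-1| out[1]=4, l++
l=16 r=16: |-1|<=|-1| out[0]=1, r--

r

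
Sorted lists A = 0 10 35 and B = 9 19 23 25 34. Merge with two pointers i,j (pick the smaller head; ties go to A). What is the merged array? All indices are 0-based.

i=0 j=0: A[i]=0<=B[j]=9 take 0, i++
i=1 j=0: A[i]=10>B[j]=9 take 9, j++
i=1 j=1: A[i]=10<=B[j]=19 take 10, i++
i=2 j=1: A[i]=35>B[j]=19 take 19, j++
i=2 j=2: A[i]=35>B[j]=23 take 23, j++
i=2 j=3: A[i]=35>B[j]=25 take 25, j++
i=2 j=4: A[i]=35>B[j]=34 take 34, j++
i=2 j=5: B done, take A[i]=35, i++

[0, 9, 10, 19, 23, 25, 34, 35]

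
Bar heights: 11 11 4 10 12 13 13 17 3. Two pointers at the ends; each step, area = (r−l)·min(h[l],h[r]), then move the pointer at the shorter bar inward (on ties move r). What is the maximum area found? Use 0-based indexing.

l=0 r=8: min(11,3)*8=24 best=24 *, r--
l=0 r=7: min(11,17)*7=77 best=77 *, l++
l=1 r=7: min(11,17)*6=66 best=77, l++
l=2 r=7: min(4,17)*5=20 best=77, l++
l=3 r=7: min(10,17)*4=40 best=77, l++
l=4 r=7: min(12,17)*3=36 best=77, l++
l=5 r=7: min(13,17)*2=26 best=77, l++
l=6 r=7: min(13,17)*1=13 best=77, l++

max area = 77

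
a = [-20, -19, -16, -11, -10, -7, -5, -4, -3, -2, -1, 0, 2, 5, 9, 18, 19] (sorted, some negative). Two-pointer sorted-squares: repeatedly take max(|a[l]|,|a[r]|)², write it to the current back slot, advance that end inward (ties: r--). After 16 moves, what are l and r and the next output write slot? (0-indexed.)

l=11, r=11, next write slot=0

[0,16] |-20|>|19| out[16]=400 → l++
[1,16] |-19|<=|19| out[15]=361 → r--
[1,15] |-19|>|18| out[14]=361 → l++
[2,15] |-16|<=|18| out[13]=324 → r--
[2,14] |-16|>|9| out[12]=256 → l++
[3,14] |-11|>|9| out[11]=121 → l++
[4,14] |-10|>|9| out[10]=100 → l++
[5,14] |-7|<=|9| out[9]=81 → r--
[5,13] |-7|>|5| out[8]=49 → l++
[6,13] |-5|<=|5| out[7]=25 → r--
[6,12] |-5|>|2| out[6]=25 → l++
[7,12] |-4|>|2| out[5]=16 → l++
[8,12] |-3|>|2| out[4]=9 → l++
[9,12] |-2|<=|2| out[3]=4 → r--
[9,11] |-2|>|0| out[2]=4 → l++
[10,11] |-1|>|0| out[1]=1 → l++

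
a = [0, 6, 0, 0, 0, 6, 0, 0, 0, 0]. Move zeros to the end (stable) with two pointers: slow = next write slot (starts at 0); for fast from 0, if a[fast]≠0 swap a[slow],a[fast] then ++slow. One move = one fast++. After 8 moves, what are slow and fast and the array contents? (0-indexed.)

slow=2, fast=8, a=[6, 6, 0, 0, 0, 0, 0, 0, 0, 0]

slow=0 fast=0: a[fast]=0, fast++
slow=0 fast=1: a[fast]=6≠0 swap→a[0]=6, slow++,fast++
slow=1 fast=2: a[fast]=0, fast++
slow=1 fast=3: a[fast]=0, fast++
slow=1 fast=4: a[fast]=0, fast++
slow=1 fast=5: a[fast]=6≠0 swap→a[1]=6, slow++,fast++
slow=2 fast=6: a[fast]=0, fast++
slow=2 fast=7: a[fast]=0, fast++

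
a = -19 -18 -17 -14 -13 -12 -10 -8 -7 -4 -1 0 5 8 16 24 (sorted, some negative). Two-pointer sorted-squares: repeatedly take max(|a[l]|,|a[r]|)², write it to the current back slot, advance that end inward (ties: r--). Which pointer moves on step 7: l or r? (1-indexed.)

l

[1,16] |-19|<=|24| out[16]=576 → r--
[1,15] |-19|>|16| out[15]=361 → l++
[2,15] |-18|>|16| out[14]=324 → l++
[3,15] |-17|>|16| out[13]=289 → l++
[4,15] |-14|<=|16| out[12]=256 → r--
[4,14] |-14|>|8| out[11]=196 → l++
[5,14] |-13|>|8| out[10]=169 → l++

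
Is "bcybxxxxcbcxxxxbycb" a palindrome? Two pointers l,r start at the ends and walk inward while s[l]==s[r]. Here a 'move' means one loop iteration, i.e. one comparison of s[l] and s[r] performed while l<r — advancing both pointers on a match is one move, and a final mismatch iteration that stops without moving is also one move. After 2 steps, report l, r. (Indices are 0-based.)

[0,18] 'b'=='b' → l++,r--
[1,17] 'c'=='c' → l++,r--

l=2, r=16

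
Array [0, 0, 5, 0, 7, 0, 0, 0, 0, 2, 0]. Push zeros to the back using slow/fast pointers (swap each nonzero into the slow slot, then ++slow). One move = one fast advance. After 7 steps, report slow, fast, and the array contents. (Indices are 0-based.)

slow=2, fast=7, a=[5, 7, 0, 0, 0, 0, 0, 0, 0, 2, 0]

slow=0 fast=0: a[fast]=0, fast++
slow=0 fast=1: a[fast]=0, fast++
slow=0 fast=2: a[fast]=5≠0 swap→a[0]=5, slow++,fast++
slow=1 fast=3: a[fast]=0, fast++
slow=1 fast=4: a[fast]=7≠0 swap→a[1]=7, slow++,fast++
slow=2 fast=5: a[fast]=0, fast++
slow=2 fast=6: a[fast]=0, fast++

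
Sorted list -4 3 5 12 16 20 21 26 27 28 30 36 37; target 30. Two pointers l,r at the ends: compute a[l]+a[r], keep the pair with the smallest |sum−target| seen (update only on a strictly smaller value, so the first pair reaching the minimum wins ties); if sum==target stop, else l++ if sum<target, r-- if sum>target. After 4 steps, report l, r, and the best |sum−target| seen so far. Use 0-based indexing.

l=1, r=9, best |Δ|=2

[0,12] -4+37=33 d=3 * → r--
[0,11] -4+36=32 d=2 * → r--
[0,10] -4+30=26 d=4 → l++
[1,10] 3+30=33 d=3 → r--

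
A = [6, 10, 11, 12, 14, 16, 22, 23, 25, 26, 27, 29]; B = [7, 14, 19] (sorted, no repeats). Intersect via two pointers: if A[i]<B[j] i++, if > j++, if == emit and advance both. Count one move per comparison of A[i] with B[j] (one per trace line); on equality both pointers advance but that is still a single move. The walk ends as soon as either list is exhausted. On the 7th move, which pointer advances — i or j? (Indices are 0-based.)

i

i=0 j=0: 6<7, i++
i=1 j=0: 10>7, j++
i=1 j=1: 10<14, i++
i=2 j=1: 11<14, i++
i=3 j=1: 12<14, i++
i=4 j=1: 14==14 emit, i++,j++
i=5 j=2: 16<19, i++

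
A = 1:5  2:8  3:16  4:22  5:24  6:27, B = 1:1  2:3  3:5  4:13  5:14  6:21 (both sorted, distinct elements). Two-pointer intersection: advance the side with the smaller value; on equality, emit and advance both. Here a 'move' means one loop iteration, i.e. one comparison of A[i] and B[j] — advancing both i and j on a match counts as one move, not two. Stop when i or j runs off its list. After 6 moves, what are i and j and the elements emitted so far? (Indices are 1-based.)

i=1 j=1: 5>1, j++
i=1 j=2: 5>3, j++
i=1 j=3: 5==5 emit, i++,j++
i=2 j=4: 8<13, i++
i=3 j=4: 16>13, j++
i=3 j=5: 16>14, j++

i=3, j=6, emitted=[5]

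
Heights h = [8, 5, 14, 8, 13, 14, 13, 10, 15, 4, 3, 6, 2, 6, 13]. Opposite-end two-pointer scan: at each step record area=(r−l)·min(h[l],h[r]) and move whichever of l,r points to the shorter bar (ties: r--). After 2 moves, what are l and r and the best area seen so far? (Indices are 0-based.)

l=2, r=14, best area=112

[0,14] min(8,13)*14=112 best=112 * → l++
[1,14] min(5,13)*13=65 best=112 → l++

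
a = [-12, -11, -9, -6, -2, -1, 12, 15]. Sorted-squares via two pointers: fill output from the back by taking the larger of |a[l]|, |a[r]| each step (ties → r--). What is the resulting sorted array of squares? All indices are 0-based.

[1, 4, 36, 81, 121, 144, 144, 225]

[0,7] |-12|<=|15| out[7]=225 → r--
[0,6] |-12|<=|12| out[6]=144 → r--
[0,5] |-12|>|-1| out[5]=144 → l++
[1,5] |-11|>|-1| out[4]=121 → l++
[2,5] |-9|>|-1| out[3]=81 → l++
[3,5] |-6|>|-1| out[2]=36 → l++
[4,5] |-2|>|-1| out[1]=4 → l++
[5,5] |-1|<=|-1| out[0]=1 → r--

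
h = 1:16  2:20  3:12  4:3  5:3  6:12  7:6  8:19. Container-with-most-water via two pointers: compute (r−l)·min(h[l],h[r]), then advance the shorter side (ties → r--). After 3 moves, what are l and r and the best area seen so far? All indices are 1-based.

l=2, r=6, best area=114

l=1 r=8: min(16,19)*7=112 best=112 *, l++
l=2 r=8: min(20,19)*6=114 best=114 *, r--
l=2 r=7: min(20,6)*5=30 best=114, r--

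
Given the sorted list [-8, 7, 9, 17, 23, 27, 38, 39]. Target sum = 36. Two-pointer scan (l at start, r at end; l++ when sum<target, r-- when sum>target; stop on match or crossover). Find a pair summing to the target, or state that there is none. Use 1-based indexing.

l=1 r=8: -8+39=31 <36, l++
l=2 r=8: 7+39=46 >36, r--
l=2 r=7: 7+38=45 >36, r--
l=2 r=6: 7+27=34 <36, l++
l=3 r=6: 9+27=36, found

(9, 27)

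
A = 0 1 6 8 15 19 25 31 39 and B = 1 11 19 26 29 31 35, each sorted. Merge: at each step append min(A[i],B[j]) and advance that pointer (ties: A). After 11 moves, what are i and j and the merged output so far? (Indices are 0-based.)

i=7, j=4, merged so far=[0, 1, 1, 6, 8, 11, 15, 19, 19, 25, 26]

i=0 j=0: A[i]=0<=B[j]=1 take 0, i++
i=1 j=0: A[i]=1<=B[j]=1 take 1, i++
i=2 j=0: A[i]=6>B[j]=1 take 1, j++
i=2 j=1: A[i]=6<=B[j]=11 take 6, i++
i=3 j=1: A[i]=8<=B[j]=11 take 8, i++
i=4 j=1: A[i]=15>B[j]=11 take 11, j++
i=4 j=2: A[i]=15<=B[j]=19 take 15, i++
i=5 j=2: A[i]=19<=B[j]=19 take 19, i++
i=6 j=2: A[i]=25>B[j]=19 take 19, j++
i=6 j=3: A[i]=25<=B[j]=26 take 25, i++
i=7 j=3: A[i]=31>B[j]=26 take 26, j++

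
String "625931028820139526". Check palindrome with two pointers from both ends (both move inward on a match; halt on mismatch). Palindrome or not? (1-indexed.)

palindrome

[1,18] '6'=='6' → l++,r--
[2,17] '2'=='2' → l++,r--
[3,16] '5'=='5' → l++,r--
[4,15] '9'=='9' → l++,r--
[5,14] '3'=='3' → l++,r--
[6,13] '1'=='1' → l++,r--
[7,12] '0'=='0' → l++,r--
[8,11] '2'=='2' → l++,r--
[9,10] '8'=='8' → l++,r--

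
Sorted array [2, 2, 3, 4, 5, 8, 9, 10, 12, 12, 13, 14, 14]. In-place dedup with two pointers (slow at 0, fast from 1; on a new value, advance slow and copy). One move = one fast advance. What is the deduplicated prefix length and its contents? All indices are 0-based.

(s=0,f=1) a[fast]=2=a[slow] dup → fast++
(s=0,f=2) a[fast]=3≠a[slow]=2 write a[1]=3 → slow++,fast++
(s=1,f=3) a[fast]=4≠a[slow]=3 write a[2]=4 → slow++,fast++
(s=2,f=4) a[fast]=5≠a[slow]=4 write a[3]=5 → slow++,fast++
(s=3,f=5) a[fast]=8≠a[slow]=5 write a[4]=8 → slow++,fast++
(s=4,f=6) a[fast]=9≠a[slow]=8 write a[5]=9 → slow++,fast++
(s=5,f=7) a[fast]=10≠a[slow]=9 write a[6]=10 → slow++,fast++
(s=6,f=8) a[fast]=12≠a[slow]=10 write a[7]=12 → slow++,fast++
(s=7,f=9) a[fast]=12=a[slow] dup → fast++
(s=7,f=10) a[fast]=13≠a[slow]=12 write a[8]=13 → slow++,fast++
(s=8,f=11) a[fast]=14≠a[slow]=13 write a[9]=14 → slow++,fast++
(s=9,f=12) a[fast]=14=a[slow] dup → fast++

length 10; prefix = [2, 3, 4, 5, 8, 9, 10, 12, 13, 14]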